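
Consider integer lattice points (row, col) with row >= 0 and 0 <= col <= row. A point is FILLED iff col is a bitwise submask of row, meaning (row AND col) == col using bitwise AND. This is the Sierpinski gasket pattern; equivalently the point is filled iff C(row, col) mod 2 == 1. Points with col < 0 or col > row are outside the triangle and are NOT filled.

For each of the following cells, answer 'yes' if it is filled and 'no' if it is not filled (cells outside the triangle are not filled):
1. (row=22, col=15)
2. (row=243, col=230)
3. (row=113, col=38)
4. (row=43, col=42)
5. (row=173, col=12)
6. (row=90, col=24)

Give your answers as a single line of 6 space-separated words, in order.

Answer: no no no yes yes yes

Derivation:
(22,15): row=0b10110, col=0b1111, row AND col = 0b110 = 6; 6 != 15 -> empty
(243,230): row=0b11110011, col=0b11100110, row AND col = 0b11100010 = 226; 226 != 230 -> empty
(113,38): row=0b1110001, col=0b100110, row AND col = 0b100000 = 32; 32 != 38 -> empty
(43,42): row=0b101011, col=0b101010, row AND col = 0b101010 = 42; 42 == 42 -> filled
(173,12): row=0b10101101, col=0b1100, row AND col = 0b1100 = 12; 12 == 12 -> filled
(90,24): row=0b1011010, col=0b11000, row AND col = 0b11000 = 24; 24 == 24 -> filled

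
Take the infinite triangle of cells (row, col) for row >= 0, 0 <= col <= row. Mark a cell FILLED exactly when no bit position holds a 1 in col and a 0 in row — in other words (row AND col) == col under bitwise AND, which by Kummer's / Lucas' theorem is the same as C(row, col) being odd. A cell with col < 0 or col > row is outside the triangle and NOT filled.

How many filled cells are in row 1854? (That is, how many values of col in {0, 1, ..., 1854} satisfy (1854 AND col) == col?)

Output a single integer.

1854 in binary = 11100111110
popcount(1854) = number of 1-bits in 11100111110 = 8
A col c satisfies (1854 AND c) == c iff every set bit of c is also set in 1854; each of the 8 set bits of 1854 can independently be on or off in c.
count = 2^8 = 256

Answer: 256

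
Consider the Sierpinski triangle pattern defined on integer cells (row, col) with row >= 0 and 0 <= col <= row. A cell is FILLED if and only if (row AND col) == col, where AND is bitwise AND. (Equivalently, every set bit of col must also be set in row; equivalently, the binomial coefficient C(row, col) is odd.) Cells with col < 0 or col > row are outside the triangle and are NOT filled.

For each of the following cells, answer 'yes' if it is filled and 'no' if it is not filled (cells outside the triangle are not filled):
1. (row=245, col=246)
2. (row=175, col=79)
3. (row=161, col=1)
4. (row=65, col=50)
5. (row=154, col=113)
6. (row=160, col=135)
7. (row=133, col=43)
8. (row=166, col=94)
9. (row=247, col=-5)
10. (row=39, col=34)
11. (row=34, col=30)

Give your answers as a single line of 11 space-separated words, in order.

Answer: no no yes no no no no no no yes no

Derivation:
(245,246): col outside [0, 245] -> not filled
(175,79): row=0b10101111, col=0b1001111, row AND col = 0b1111 = 15; 15 != 79 -> empty
(161,1): row=0b10100001, col=0b1, row AND col = 0b1 = 1; 1 == 1 -> filled
(65,50): row=0b1000001, col=0b110010, row AND col = 0b0 = 0; 0 != 50 -> empty
(154,113): row=0b10011010, col=0b1110001, row AND col = 0b10000 = 16; 16 != 113 -> empty
(160,135): row=0b10100000, col=0b10000111, row AND col = 0b10000000 = 128; 128 != 135 -> empty
(133,43): row=0b10000101, col=0b101011, row AND col = 0b1 = 1; 1 != 43 -> empty
(166,94): row=0b10100110, col=0b1011110, row AND col = 0b110 = 6; 6 != 94 -> empty
(247,-5): col outside [0, 247] -> not filled
(39,34): row=0b100111, col=0b100010, row AND col = 0b100010 = 34; 34 == 34 -> filled
(34,30): row=0b100010, col=0b11110, row AND col = 0b10 = 2; 2 != 30 -> empty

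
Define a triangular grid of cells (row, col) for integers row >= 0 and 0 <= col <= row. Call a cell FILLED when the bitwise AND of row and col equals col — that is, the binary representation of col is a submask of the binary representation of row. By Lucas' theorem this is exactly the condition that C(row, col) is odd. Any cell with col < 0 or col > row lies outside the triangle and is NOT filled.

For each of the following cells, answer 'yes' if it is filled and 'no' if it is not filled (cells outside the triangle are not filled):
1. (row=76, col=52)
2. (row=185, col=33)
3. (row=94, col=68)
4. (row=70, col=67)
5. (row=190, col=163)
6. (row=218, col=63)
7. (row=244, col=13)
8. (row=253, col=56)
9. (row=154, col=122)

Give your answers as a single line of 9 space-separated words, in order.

Answer: no yes yes no no no no yes no

Derivation:
(76,52): row=0b1001100, col=0b110100, row AND col = 0b100 = 4; 4 != 52 -> empty
(185,33): row=0b10111001, col=0b100001, row AND col = 0b100001 = 33; 33 == 33 -> filled
(94,68): row=0b1011110, col=0b1000100, row AND col = 0b1000100 = 68; 68 == 68 -> filled
(70,67): row=0b1000110, col=0b1000011, row AND col = 0b1000010 = 66; 66 != 67 -> empty
(190,163): row=0b10111110, col=0b10100011, row AND col = 0b10100010 = 162; 162 != 163 -> empty
(218,63): row=0b11011010, col=0b111111, row AND col = 0b11010 = 26; 26 != 63 -> empty
(244,13): row=0b11110100, col=0b1101, row AND col = 0b100 = 4; 4 != 13 -> empty
(253,56): row=0b11111101, col=0b111000, row AND col = 0b111000 = 56; 56 == 56 -> filled
(154,122): row=0b10011010, col=0b1111010, row AND col = 0b11010 = 26; 26 != 122 -> empty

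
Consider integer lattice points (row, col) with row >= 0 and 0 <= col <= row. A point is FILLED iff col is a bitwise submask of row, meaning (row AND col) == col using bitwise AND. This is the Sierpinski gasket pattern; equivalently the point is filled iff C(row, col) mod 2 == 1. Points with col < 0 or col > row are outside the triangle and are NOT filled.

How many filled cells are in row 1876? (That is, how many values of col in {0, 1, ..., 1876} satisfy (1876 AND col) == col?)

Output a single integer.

Answer: 64

Derivation:
1876 in binary = 11101010100
popcount(1876) = number of 1-bits in 11101010100 = 6
A col c satisfies (1876 AND c) == c iff every set bit of c is also set in 1876; each of the 6 set bits of 1876 can independently be on or off in c.
count = 2^6 = 64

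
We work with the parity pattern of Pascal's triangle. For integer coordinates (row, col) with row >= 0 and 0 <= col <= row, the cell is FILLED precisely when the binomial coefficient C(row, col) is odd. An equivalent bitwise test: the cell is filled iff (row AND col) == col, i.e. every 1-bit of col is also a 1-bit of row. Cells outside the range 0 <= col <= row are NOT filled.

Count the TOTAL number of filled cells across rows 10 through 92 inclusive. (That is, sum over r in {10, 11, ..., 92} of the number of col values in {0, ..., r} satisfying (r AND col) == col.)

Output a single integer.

r10=1010 pc2: +4 =4
r11=1011 pc3: +8 =12
r12=1100 pc2: +4 =16
r13=1101 pc3: +8 =24
r14=1110 pc3: +8 =32
r15=1111 pc4: +16 =48
r16=10000 pc1: +2 =50
r17=10001 pc2: +4 =54
r18=10010 pc2: +4 =58
r19=10011 pc3: +8 =66
r20=10100 pc2: +4 =70
r21=10101 pc3: +8 =78
r22=10110 pc3: +8 =86
r23=10111 pc4: +16 =102
r24=11000 pc2: +4 =106
r25=11001 pc3: +8 =114
r26=11010 pc3: +8 =122
r27=11011 pc4: +16 =138
r28=11100 pc3: +8 =146
r29=11101 pc4: +16 =162
r30=11110 pc4: +16 =178
r31=11111 pc5: +32 =210
r32=100000 pc1: +2 =212
r33=100001 pc2: +4 =216
r34=100010 pc2: +4 =220
r35=100011 pc3: +8 =228
r36=100100 pc2: +4 =232
r37=100101 pc3: +8 =240
r38=100110 pc3: +8 =248
r39=100111 pc4: +16 =264
r40=101000 pc2: +4 =268
r41=101001 pc3: +8 =276
r42=101010 pc3: +8 =284
r43=101011 pc4: +16 =300
r44=101100 pc3: +8 =308
r45=101101 pc4: +16 =324
r46=101110 pc4: +16 =340
r47=101111 pc5: +32 =372
r48=110000 pc2: +4 =376
r49=110001 pc3: +8 =384
r50=110010 pc3: +8 =392
r51=110011 pc4: +16 =408
r52=110100 pc3: +8 =416
r53=110101 pc4: +16 =432
r54=110110 pc4: +16 =448
r55=110111 pc5: +32 =480
r56=111000 pc3: +8 =488
r57=111001 pc4: +16 =504
r58=111010 pc4: +16 =520
r59=111011 pc5: +32 =552
r60=111100 pc4: +16 =568
r61=111101 pc5: +32 =600
r62=111110 pc5: +32 =632
r63=111111 pc6: +64 =696
r64=1000000 pc1: +2 =698
r65=1000001 pc2: +4 =702
r66=1000010 pc2: +4 =706
r67=1000011 pc3: +8 =714
r68=1000100 pc2: +4 =718
r69=1000101 pc3: +8 =726
r70=1000110 pc3: +8 =734
r71=1000111 pc4: +16 =750
r72=1001000 pc2: +4 =754
r73=1001001 pc3: +8 =762
r74=1001010 pc3: +8 =770
r75=1001011 pc4: +16 =786
r76=1001100 pc3: +8 =794
r77=1001101 pc4: +16 =810
r78=1001110 pc4: +16 =826
r79=1001111 pc5: +32 =858
r80=1010000 pc2: +4 =862
r81=1010001 pc3: +8 =870
r82=1010010 pc3: +8 =878
r83=1010011 pc4: +16 =894
r84=1010100 pc3: +8 =902
r85=1010101 pc4: +16 =918
r86=1010110 pc4: +16 =934
r87=1010111 pc5: +32 =966
r88=1011000 pc3: +8 =974
r89=1011001 pc4: +16 =990
r90=1011010 pc4: +16 =1006
r91=1011011 pc5: +32 =1038
r92=1011100 pc4: +16 =1054

Answer: 1054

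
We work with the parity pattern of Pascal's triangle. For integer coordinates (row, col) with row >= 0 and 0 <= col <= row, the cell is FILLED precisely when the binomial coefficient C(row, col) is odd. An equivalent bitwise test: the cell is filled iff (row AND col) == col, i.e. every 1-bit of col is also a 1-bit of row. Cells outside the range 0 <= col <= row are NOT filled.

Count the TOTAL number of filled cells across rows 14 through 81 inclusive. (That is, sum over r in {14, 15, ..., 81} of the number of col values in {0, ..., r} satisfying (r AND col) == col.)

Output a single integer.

Answer: 846

Derivation:
r14=1110 pc3: +8 =8
r15=1111 pc4: +16 =24
r16=10000 pc1: +2 =26
r17=10001 pc2: +4 =30
r18=10010 pc2: +4 =34
r19=10011 pc3: +8 =42
r20=10100 pc2: +4 =46
r21=10101 pc3: +8 =54
r22=10110 pc3: +8 =62
r23=10111 pc4: +16 =78
r24=11000 pc2: +4 =82
r25=11001 pc3: +8 =90
r26=11010 pc3: +8 =98
r27=11011 pc4: +16 =114
r28=11100 pc3: +8 =122
r29=11101 pc4: +16 =138
r30=11110 pc4: +16 =154
r31=11111 pc5: +32 =186
r32=100000 pc1: +2 =188
r33=100001 pc2: +4 =192
r34=100010 pc2: +4 =196
r35=100011 pc3: +8 =204
r36=100100 pc2: +4 =208
r37=100101 pc3: +8 =216
r38=100110 pc3: +8 =224
r39=100111 pc4: +16 =240
r40=101000 pc2: +4 =244
r41=101001 pc3: +8 =252
r42=101010 pc3: +8 =260
r43=101011 pc4: +16 =276
r44=101100 pc3: +8 =284
r45=101101 pc4: +16 =300
r46=101110 pc4: +16 =316
r47=101111 pc5: +32 =348
r48=110000 pc2: +4 =352
r49=110001 pc3: +8 =360
r50=110010 pc3: +8 =368
r51=110011 pc4: +16 =384
r52=110100 pc3: +8 =392
r53=110101 pc4: +16 =408
r54=110110 pc4: +16 =424
r55=110111 pc5: +32 =456
r56=111000 pc3: +8 =464
r57=111001 pc4: +16 =480
r58=111010 pc4: +16 =496
r59=111011 pc5: +32 =528
r60=111100 pc4: +16 =544
r61=111101 pc5: +32 =576
r62=111110 pc5: +32 =608
r63=111111 pc6: +64 =672
r64=1000000 pc1: +2 =674
r65=1000001 pc2: +4 =678
r66=1000010 pc2: +4 =682
r67=1000011 pc3: +8 =690
r68=1000100 pc2: +4 =694
r69=1000101 pc3: +8 =702
r70=1000110 pc3: +8 =710
r71=1000111 pc4: +16 =726
r72=1001000 pc2: +4 =730
r73=1001001 pc3: +8 =738
r74=1001010 pc3: +8 =746
r75=1001011 pc4: +16 =762
r76=1001100 pc3: +8 =770
r77=1001101 pc4: +16 =786
r78=1001110 pc4: +16 =802
r79=1001111 pc5: +32 =834
r80=1010000 pc2: +4 =838
r81=1010001 pc3: +8 =846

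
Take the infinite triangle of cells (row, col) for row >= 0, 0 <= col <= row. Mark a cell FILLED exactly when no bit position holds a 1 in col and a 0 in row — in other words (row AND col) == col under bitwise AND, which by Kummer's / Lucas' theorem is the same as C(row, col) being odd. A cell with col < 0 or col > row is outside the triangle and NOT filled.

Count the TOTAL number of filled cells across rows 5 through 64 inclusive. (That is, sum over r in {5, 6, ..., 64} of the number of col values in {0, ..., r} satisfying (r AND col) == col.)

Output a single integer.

r5=101 pc2: +4 =4
r6=110 pc2: +4 =8
r7=111 pc3: +8 =16
r8=1000 pc1: +2 =18
r9=1001 pc2: +4 =22
r10=1010 pc2: +4 =26
r11=1011 pc3: +8 =34
r12=1100 pc2: +4 =38
r13=1101 pc3: +8 =46
r14=1110 pc3: +8 =54
r15=1111 pc4: +16 =70
r16=10000 pc1: +2 =72
r17=10001 pc2: +4 =76
r18=10010 pc2: +4 =80
r19=10011 pc3: +8 =88
r20=10100 pc2: +4 =92
r21=10101 pc3: +8 =100
r22=10110 pc3: +8 =108
r23=10111 pc4: +16 =124
r24=11000 pc2: +4 =128
r25=11001 pc3: +8 =136
r26=11010 pc3: +8 =144
r27=11011 pc4: +16 =160
r28=11100 pc3: +8 =168
r29=11101 pc4: +16 =184
r30=11110 pc4: +16 =200
r31=11111 pc5: +32 =232
r32=100000 pc1: +2 =234
r33=100001 pc2: +4 =238
r34=100010 pc2: +4 =242
r35=100011 pc3: +8 =250
r36=100100 pc2: +4 =254
r37=100101 pc3: +8 =262
r38=100110 pc3: +8 =270
r39=100111 pc4: +16 =286
r40=101000 pc2: +4 =290
r41=101001 pc3: +8 =298
r42=101010 pc3: +8 =306
r43=101011 pc4: +16 =322
r44=101100 pc3: +8 =330
r45=101101 pc4: +16 =346
r46=101110 pc4: +16 =362
r47=101111 pc5: +32 =394
r48=110000 pc2: +4 =398
r49=110001 pc3: +8 =406
r50=110010 pc3: +8 =414
r51=110011 pc4: +16 =430
r52=110100 pc3: +8 =438
r53=110101 pc4: +16 =454
r54=110110 pc4: +16 =470
r55=110111 pc5: +32 =502
r56=111000 pc3: +8 =510
r57=111001 pc4: +16 =526
r58=111010 pc4: +16 =542
r59=111011 pc5: +32 =574
r60=111100 pc4: +16 =590
r61=111101 pc5: +32 =622
r62=111110 pc5: +32 =654
r63=111111 pc6: +64 =718
r64=1000000 pc1: +2 =720

Answer: 720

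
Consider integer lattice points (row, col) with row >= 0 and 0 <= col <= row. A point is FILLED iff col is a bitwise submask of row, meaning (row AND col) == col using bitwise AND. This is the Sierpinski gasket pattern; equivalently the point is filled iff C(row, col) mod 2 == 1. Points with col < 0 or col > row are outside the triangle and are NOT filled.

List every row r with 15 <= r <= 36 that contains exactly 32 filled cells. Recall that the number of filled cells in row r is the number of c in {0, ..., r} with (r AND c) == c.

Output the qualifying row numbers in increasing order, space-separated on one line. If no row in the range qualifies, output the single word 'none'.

Answer: 31

Derivation:
Row r has 2^popcount(r) filled cells, so we need popcount(r) = log2(32) = 5.
Scan r = 15..36 and keep those with exactly 5 one-bits:
r=15=1111 popcount=4 -> skip
r=16=10000 popcount=1 -> skip
r=17=10001 popcount=2 -> skip
r=18=10010 popcount=2 -> skip
r=19=10011 popcount=3 -> skip
r=20=10100 popcount=2 -> skip
r=21=10101 popcount=3 -> skip
r=22=10110 popcount=3 -> skip
r=23=10111 popcount=4 -> skip
r=24=11000 popcount=2 -> skip
r=25=11001 popcount=3 -> skip
r=26=11010 popcount=3 -> skip
r=27=11011 popcount=4 -> skip
r=28=11100 popcount=3 -> skip
r=29=11101 popcount=4 -> skip
r=30=11110 popcount=4 -> skip
r=31=11111 popcount=5 -> KEEP
r=32=100000 popcount=1 -> skip
r=33=100001 popcount=2 -> skip
r=34=100010 popcount=2 -> skip
r=35=100011 popcount=3 -> skip
r=36=100100 popcount=2 -> skip
Kept rows: 31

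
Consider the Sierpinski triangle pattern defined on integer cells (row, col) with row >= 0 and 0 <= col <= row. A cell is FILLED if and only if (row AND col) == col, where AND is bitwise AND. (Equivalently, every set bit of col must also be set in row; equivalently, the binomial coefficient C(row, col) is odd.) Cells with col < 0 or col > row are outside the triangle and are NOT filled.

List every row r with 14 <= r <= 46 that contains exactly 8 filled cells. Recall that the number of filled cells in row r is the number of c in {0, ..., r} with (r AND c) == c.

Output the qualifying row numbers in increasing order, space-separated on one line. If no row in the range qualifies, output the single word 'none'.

Row r has 2^popcount(r) filled cells, so we need popcount(r) = log2(8) = 3.
Scan r = 14..46 and keep those with exactly 3 one-bits:
r=14=1110 popcount=3 -> KEEP
r=15=1111 popcount=4 -> skip
r=16=10000 popcount=1 -> skip
r=17=10001 popcount=2 -> skip
r=18=10010 popcount=2 -> skip
r=19=10011 popcount=3 -> KEEP
r=20=10100 popcount=2 -> skip
r=21=10101 popcount=3 -> KEEP
r=22=10110 popcount=3 -> KEEP
r=23=10111 popcount=4 -> skip
r=24=11000 popcount=2 -> skip
r=25=11001 popcount=3 -> KEEP
r=26=11010 popcount=3 -> KEEP
r=27=11011 popcount=4 -> skip
r=28=11100 popcount=3 -> KEEP
r=29=11101 popcount=4 -> skip
r=30=11110 popcount=4 -> skip
r=31=11111 popcount=5 -> skip
r=32=100000 popcount=1 -> skip
r=33=100001 popcount=2 -> skip
r=34=100010 popcount=2 -> skip
r=35=100011 popcount=3 -> KEEP
r=36=100100 popcount=2 -> skip
r=37=100101 popcount=3 -> KEEP
r=38=100110 popcount=3 -> KEEP
r=39=100111 popcount=4 -> skip
r=40=101000 popcount=2 -> skip
r=41=101001 popcount=3 -> KEEP
r=42=101010 popcount=3 -> KEEP
r=43=101011 popcount=4 -> skip
r=44=101100 popcount=3 -> KEEP
r=45=101101 popcount=4 -> skip
r=46=101110 popcount=4 -> skip
Kept rows: 14 19 21 22 25 26 28 35 37 38 41 42 44

Answer: 14 19 21 22 25 26 28 35 37 38 41 42 44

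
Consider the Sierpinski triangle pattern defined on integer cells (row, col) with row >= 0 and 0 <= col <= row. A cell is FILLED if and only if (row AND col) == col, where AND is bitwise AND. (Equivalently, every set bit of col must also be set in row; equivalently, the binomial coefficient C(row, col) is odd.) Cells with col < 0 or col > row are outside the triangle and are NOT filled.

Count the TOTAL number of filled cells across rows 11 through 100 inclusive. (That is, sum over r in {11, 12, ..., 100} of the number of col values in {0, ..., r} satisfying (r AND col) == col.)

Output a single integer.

r11=1011 pc3: +8 =8
r12=1100 pc2: +4 =12
r13=1101 pc3: +8 =20
r14=1110 pc3: +8 =28
r15=1111 pc4: +16 =44
r16=10000 pc1: +2 =46
r17=10001 pc2: +4 =50
r18=10010 pc2: +4 =54
r19=10011 pc3: +8 =62
r20=10100 pc2: +4 =66
r21=10101 pc3: +8 =74
r22=10110 pc3: +8 =82
r23=10111 pc4: +16 =98
r24=11000 pc2: +4 =102
r25=11001 pc3: +8 =110
r26=11010 pc3: +8 =118
r27=11011 pc4: +16 =134
r28=11100 pc3: +8 =142
r29=11101 pc4: +16 =158
r30=11110 pc4: +16 =174
r31=11111 pc5: +32 =206
r32=100000 pc1: +2 =208
r33=100001 pc2: +4 =212
r34=100010 pc2: +4 =216
r35=100011 pc3: +8 =224
r36=100100 pc2: +4 =228
r37=100101 pc3: +8 =236
r38=100110 pc3: +8 =244
r39=100111 pc4: +16 =260
r40=101000 pc2: +4 =264
r41=101001 pc3: +8 =272
r42=101010 pc3: +8 =280
r43=101011 pc4: +16 =296
r44=101100 pc3: +8 =304
r45=101101 pc4: +16 =320
r46=101110 pc4: +16 =336
r47=101111 pc5: +32 =368
r48=110000 pc2: +4 =372
r49=110001 pc3: +8 =380
r50=110010 pc3: +8 =388
r51=110011 pc4: +16 =404
r52=110100 pc3: +8 =412
r53=110101 pc4: +16 =428
r54=110110 pc4: +16 =444
r55=110111 pc5: +32 =476
r56=111000 pc3: +8 =484
r57=111001 pc4: +16 =500
r58=111010 pc4: +16 =516
r59=111011 pc5: +32 =548
r60=111100 pc4: +16 =564
r61=111101 pc5: +32 =596
r62=111110 pc5: +32 =628
r63=111111 pc6: +64 =692
r64=1000000 pc1: +2 =694
r65=1000001 pc2: +4 =698
r66=1000010 pc2: +4 =702
r67=1000011 pc3: +8 =710
r68=1000100 pc2: +4 =714
r69=1000101 pc3: +8 =722
r70=1000110 pc3: +8 =730
r71=1000111 pc4: +16 =746
r72=1001000 pc2: +4 =750
r73=1001001 pc3: +8 =758
r74=1001010 pc3: +8 =766
r75=1001011 pc4: +16 =782
r76=1001100 pc3: +8 =790
r77=1001101 pc4: +16 =806
r78=1001110 pc4: +16 =822
r79=1001111 pc5: +32 =854
r80=1010000 pc2: +4 =858
r81=1010001 pc3: +8 =866
r82=1010010 pc3: +8 =874
r83=1010011 pc4: +16 =890
r84=1010100 pc3: +8 =898
r85=1010101 pc4: +16 =914
r86=1010110 pc4: +16 =930
r87=1010111 pc5: +32 =962
r88=1011000 pc3: +8 =970
r89=1011001 pc4: +16 =986
r90=1011010 pc4: +16 =1002
r91=1011011 pc5: +32 =1034
r92=1011100 pc4: +16 =1050
r93=1011101 pc5: +32 =1082
r94=1011110 pc5: +32 =1114
r95=1011111 pc6: +64 =1178
r96=1100000 pc2: +4 =1182
r97=1100001 pc3: +8 =1190
r98=1100010 pc3: +8 =1198
r99=1100011 pc4: +16 =1214
r100=1100100 pc3: +8 =1222

Answer: 1222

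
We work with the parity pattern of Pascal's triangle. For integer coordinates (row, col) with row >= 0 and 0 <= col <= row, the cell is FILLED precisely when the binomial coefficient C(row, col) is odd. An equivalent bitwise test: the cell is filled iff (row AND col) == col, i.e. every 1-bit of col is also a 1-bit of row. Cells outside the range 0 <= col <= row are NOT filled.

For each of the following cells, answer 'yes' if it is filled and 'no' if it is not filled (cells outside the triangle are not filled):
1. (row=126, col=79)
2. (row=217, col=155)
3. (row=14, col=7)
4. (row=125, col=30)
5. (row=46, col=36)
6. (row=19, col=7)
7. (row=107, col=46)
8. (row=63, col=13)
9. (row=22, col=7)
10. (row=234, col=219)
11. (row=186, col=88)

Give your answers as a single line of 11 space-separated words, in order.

Answer: no no no no yes no no yes no no no

Derivation:
(126,79): row=0b1111110, col=0b1001111, row AND col = 0b1001110 = 78; 78 != 79 -> empty
(217,155): row=0b11011001, col=0b10011011, row AND col = 0b10011001 = 153; 153 != 155 -> empty
(14,7): row=0b1110, col=0b111, row AND col = 0b110 = 6; 6 != 7 -> empty
(125,30): row=0b1111101, col=0b11110, row AND col = 0b11100 = 28; 28 != 30 -> empty
(46,36): row=0b101110, col=0b100100, row AND col = 0b100100 = 36; 36 == 36 -> filled
(19,7): row=0b10011, col=0b111, row AND col = 0b11 = 3; 3 != 7 -> empty
(107,46): row=0b1101011, col=0b101110, row AND col = 0b101010 = 42; 42 != 46 -> empty
(63,13): row=0b111111, col=0b1101, row AND col = 0b1101 = 13; 13 == 13 -> filled
(22,7): row=0b10110, col=0b111, row AND col = 0b110 = 6; 6 != 7 -> empty
(234,219): row=0b11101010, col=0b11011011, row AND col = 0b11001010 = 202; 202 != 219 -> empty
(186,88): row=0b10111010, col=0b1011000, row AND col = 0b11000 = 24; 24 != 88 -> empty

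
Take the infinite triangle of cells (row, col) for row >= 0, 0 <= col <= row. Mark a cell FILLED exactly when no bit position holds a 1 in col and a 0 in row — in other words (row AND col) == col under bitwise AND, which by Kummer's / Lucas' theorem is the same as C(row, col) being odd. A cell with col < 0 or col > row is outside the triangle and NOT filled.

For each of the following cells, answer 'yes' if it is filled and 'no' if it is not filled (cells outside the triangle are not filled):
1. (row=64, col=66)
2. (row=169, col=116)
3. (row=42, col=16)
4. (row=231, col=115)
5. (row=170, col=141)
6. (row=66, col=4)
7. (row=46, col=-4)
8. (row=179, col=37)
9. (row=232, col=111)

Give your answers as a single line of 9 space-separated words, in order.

Answer: no no no no no no no no no

Derivation:
(64,66): col outside [0, 64] -> not filled
(169,116): row=0b10101001, col=0b1110100, row AND col = 0b100000 = 32; 32 != 116 -> empty
(42,16): row=0b101010, col=0b10000, row AND col = 0b0 = 0; 0 != 16 -> empty
(231,115): row=0b11100111, col=0b1110011, row AND col = 0b1100011 = 99; 99 != 115 -> empty
(170,141): row=0b10101010, col=0b10001101, row AND col = 0b10001000 = 136; 136 != 141 -> empty
(66,4): row=0b1000010, col=0b100, row AND col = 0b0 = 0; 0 != 4 -> empty
(46,-4): col outside [0, 46] -> not filled
(179,37): row=0b10110011, col=0b100101, row AND col = 0b100001 = 33; 33 != 37 -> empty
(232,111): row=0b11101000, col=0b1101111, row AND col = 0b1101000 = 104; 104 != 111 -> empty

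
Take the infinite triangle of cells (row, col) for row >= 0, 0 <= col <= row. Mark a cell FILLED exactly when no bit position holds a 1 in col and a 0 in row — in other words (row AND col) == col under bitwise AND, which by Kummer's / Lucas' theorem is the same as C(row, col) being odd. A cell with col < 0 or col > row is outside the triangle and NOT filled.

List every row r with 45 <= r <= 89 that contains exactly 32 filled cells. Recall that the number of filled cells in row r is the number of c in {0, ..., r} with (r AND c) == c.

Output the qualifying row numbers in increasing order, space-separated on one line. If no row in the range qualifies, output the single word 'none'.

Row r has 2^popcount(r) filled cells, so we need popcount(r) = log2(32) = 5.
Scan r = 45..89 and keep those with exactly 5 one-bits:
r=45=101101 popcount=4 -> skip
r=46=101110 popcount=4 -> skip
r=47=101111 popcount=5 -> KEEP
r=48=110000 popcount=2 -> skip
r=49=110001 popcount=3 -> skip
r=50=110010 popcount=3 -> skip
r=51=110011 popcount=4 -> skip
r=52=110100 popcount=3 -> skip
r=53=110101 popcount=4 -> skip
r=54=110110 popcount=4 -> skip
r=55=110111 popcount=5 -> KEEP
r=56=111000 popcount=3 -> skip
r=57=111001 popcount=4 -> skip
r=58=111010 popcount=4 -> skip
r=59=111011 popcount=5 -> KEEP
r=60=111100 popcount=4 -> skip
r=61=111101 popcount=5 -> KEEP
r=62=111110 popcount=5 -> KEEP
r=63=111111 popcount=6 -> skip
r=64=1000000 popcount=1 -> skip
r=65=1000001 popcount=2 -> skip
r=66=1000010 popcount=2 -> skip
r=67=1000011 popcount=3 -> skip
r=68=1000100 popcount=2 -> skip
r=69=1000101 popcount=3 -> skip
r=70=1000110 popcount=3 -> skip
r=71=1000111 popcount=4 -> skip
r=72=1001000 popcount=2 -> skip
r=73=1001001 popcount=3 -> skip
r=74=1001010 popcount=3 -> skip
r=75=1001011 popcount=4 -> skip
r=76=1001100 popcount=3 -> skip
r=77=1001101 popcount=4 -> skip
r=78=1001110 popcount=4 -> skip
r=79=1001111 popcount=5 -> KEEP
r=80=1010000 popcount=2 -> skip
r=81=1010001 popcount=3 -> skip
r=82=1010010 popcount=3 -> skip
r=83=1010011 popcount=4 -> skip
r=84=1010100 popcount=3 -> skip
r=85=1010101 popcount=4 -> skip
r=86=1010110 popcount=4 -> skip
r=87=1010111 popcount=5 -> KEEP
r=88=1011000 popcount=3 -> skip
r=89=1011001 popcount=4 -> skip
Kept rows: 47 55 59 61 62 79 87

Answer: 47 55 59 61 62 79 87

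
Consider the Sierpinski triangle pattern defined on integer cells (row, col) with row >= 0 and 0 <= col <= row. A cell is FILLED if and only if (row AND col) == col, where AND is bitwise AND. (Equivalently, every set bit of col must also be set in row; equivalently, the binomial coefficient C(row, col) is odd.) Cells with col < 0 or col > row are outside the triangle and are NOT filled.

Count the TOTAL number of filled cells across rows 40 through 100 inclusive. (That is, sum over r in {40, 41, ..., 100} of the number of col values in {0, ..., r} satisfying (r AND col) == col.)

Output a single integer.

r40=101000 pc2: +4 =4
r41=101001 pc3: +8 =12
r42=101010 pc3: +8 =20
r43=101011 pc4: +16 =36
r44=101100 pc3: +8 =44
r45=101101 pc4: +16 =60
r46=101110 pc4: +16 =76
r47=101111 pc5: +32 =108
r48=110000 pc2: +4 =112
r49=110001 pc3: +8 =120
r50=110010 pc3: +8 =128
r51=110011 pc4: +16 =144
r52=110100 pc3: +8 =152
r53=110101 pc4: +16 =168
r54=110110 pc4: +16 =184
r55=110111 pc5: +32 =216
r56=111000 pc3: +8 =224
r57=111001 pc4: +16 =240
r58=111010 pc4: +16 =256
r59=111011 pc5: +32 =288
r60=111100 pc4: +16 =304
r61=111101 pc5: +32 =336
r62=111110 pc5: +32 =368
r63=111111 pc6: +64 =432
r64=1000000 pc1: +2 =434
r65=1000001 pc2: +4 =438
r66=1000010 pc2: +4 =442
r67=1000011 pc3: +8 =450
r68=1000100 pc2: +4 =454
r69=1000101 pc3: +8 =462
r70=1000110 pc3: +8 =470
r71=1000111 pc4: +16 =486
r72=1001000 pc2: +4 =490
r73=1001001 pc3: +8 =498
r74=1001010 pc3: +8 =506
r75=1001011 pc4: +16 =522
r76=1001100 pc3: +8 =530
r77=1001101 pc4: +16 =546
r78=1001110 pc4: +16 =562
r79=1001111 pc5: +32 =594
r80=1010000 pc2: +4 =598
r81=1010001 pc3: +8 =606
r82=1010010 pc3: +8 =614
r83=1010011 pc4: +16 =630
r84=1010100 pc3: +8 =638
r85=1010101 pc4: +16 =654
r86=1010110 pc4: +16 =670
r87=1010111 pc5: +32 =702
r88=1011000 pc3: +8 =710
r89=1011001 pc4: +16 =726
r90=1011010 pc4: +16 =742
r91=1011011 pc5: +32 =774
r92=1011100 pc4: +16 =790
r93=1011101 pc5: +32 =822
r94=1011110 pc5: +32 =854
r95=1011111 pc6: +64 =918
r96=1100000 pc2: +4 =922
r97=1100001 pc3: +8 =930
r98=1100010 pc3: +8 =938
r99=1100011 pc4: +16 =954
r100=1100100 pc3: +8 =962

Answer: 962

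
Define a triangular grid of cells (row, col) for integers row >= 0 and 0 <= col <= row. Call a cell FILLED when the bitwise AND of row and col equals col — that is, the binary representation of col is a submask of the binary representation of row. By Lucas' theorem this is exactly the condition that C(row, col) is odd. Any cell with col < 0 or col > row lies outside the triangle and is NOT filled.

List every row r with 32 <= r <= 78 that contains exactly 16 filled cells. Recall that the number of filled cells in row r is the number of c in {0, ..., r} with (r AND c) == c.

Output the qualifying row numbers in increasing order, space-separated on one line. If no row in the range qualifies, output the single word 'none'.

Answer: 39 43 45 46 51 53 54 57 58 60 71 75 77 78

Derivation:
Row r has 2^popcount(r) filled cells, so we need popcount(r) = log2(16) = 4.
Scan r = 32..78 and keep those with exactly 4 one-bits:
r=32=100000 popcount=1 -> skip
r=33=100001 popcount=2 -> skip
r=34=100010 popcount=2 -> skip
r=35=100011 popcount=3 -> skip
r=36=100100 popcount=2 -> skip
r=37=100101 popcount=3 -> skip
r=38=100110 popcount=3 -> skip
r=39=100111 popcount=4 -> KEEP
r=40=101000 popcount=2 -> skip
r=41=101001 popcount=3 -> skip
r=42=101010 popcount=3 -> skip
r=43=101011 popcount=4 -> KEEP
r=44=101100 popcount=3 -> skip
r=45=101101 popcount=4 -> KEEP
r=46=101110 popcount=4 -> KEEP
r=47=101111 popcount=5 -> skip
r=48=110000 popcount=2 -> skip
r=49=110001 popcount=3 -> skip
r=50=110010 popcount=3 -> skip
r=51=110011 popcount=4 -> KEEP
r=52=110100 popcount=3 -> skip
r=53=110101 popcount=4 -> KEEP
r=54=110110 popcount=4 -> KEEP
r=55=110111 popcount=5 -> skip
r=56=111000 popcount=3 -> skip
r=57=111001 popcount=4 -> KEEP
r=58=111010 popcount=4 -> KEEP
r=59=111011 popcount=5 -> skip
r=60=111100 popcount=4 -> KEEP
r=61=111101 popcount=5 -> skip
r=62=111110 popcount=5 -> skip
r=63=111111 popcount=6 -> skip
r=64=1000000 popcount=1 -> skip
r=65=1000001 popcount=2 -> skip
r=66=1000010 popcount=2 -> skip
r=67=1000011 popcount=3 -> skip
r=68=1000100 popcount=2 -> skip
r=69=1000101 popcount=3 -> skip
r=70=1000110 popcount=3 -> skip
r=71=1000111 popcount=4 -> KEEP
r=72=1001000 popcount=2 -> skip
r=73=1001001 popcount=3 -> skip
r=74=1001010 popcount=3 -> skip
r=75=1001011 popcount=4 -> KEEP
r=76=1001100 popcount=3 -> skip
r=77=1001101 popcount=4 -> KEEP
r=78=1001110 popcount=4 -> KEEP
Kept rows: 39 43 45 46 51 53 54 57 58 60 71 75 77 78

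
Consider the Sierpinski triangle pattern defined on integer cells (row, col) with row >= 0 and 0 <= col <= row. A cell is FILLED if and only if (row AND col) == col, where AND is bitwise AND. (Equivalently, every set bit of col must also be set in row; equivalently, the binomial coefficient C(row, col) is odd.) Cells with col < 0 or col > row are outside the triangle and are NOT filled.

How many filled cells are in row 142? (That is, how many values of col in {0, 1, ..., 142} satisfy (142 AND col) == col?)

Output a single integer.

142 in binary = 10001110
popcount(142) = number of 1-bits in 10001110 = 4
A col c satisfies (142 AND c) == c iff every set bit of c is also set in 142; each of the 4 set bits of 142 can independently be on or off in c.
count = 2^4 = 16

Answer: 16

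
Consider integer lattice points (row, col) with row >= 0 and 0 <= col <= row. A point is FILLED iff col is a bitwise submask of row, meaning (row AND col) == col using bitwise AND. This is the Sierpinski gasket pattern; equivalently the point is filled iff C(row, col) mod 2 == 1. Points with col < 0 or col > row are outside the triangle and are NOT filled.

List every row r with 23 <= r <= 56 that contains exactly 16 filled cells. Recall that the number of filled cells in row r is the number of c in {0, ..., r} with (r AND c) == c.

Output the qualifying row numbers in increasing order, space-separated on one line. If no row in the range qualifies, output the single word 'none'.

Answer: 23 27 29 30 39 43 45 46 51 53 54

Derivation:
Row r has 2^popcount(r) filled cells, so we need popcount(r) = log2(16) = 4.
Scan r = 23..56 and keep those with exactly 4 one-bits:
r=23=10111 popcount=4 -> KEEP
r=24=11000 popcount=2 -> skip
r=25=11001 popcount=3 -> skip
r=26=11010 popcount=3 -> skip
r=27=11011 popcount=4 -> KEEP
r=28=11100 popcount=3 -> skip
r=29=11101 popcount=4 -> KEEP
r=30=11110 popcount=4 -> KEEP
r=31=11111 popcount=5 -> skip
r=32=100000 popcount=1 -> skip
r=33=100001 popcount=2 -> skip
r=34=100010 popcount=2 -> skip
r=35=100011 popcount=3 -> skip
r=36=100100 popcount=2 -> skip
r=37=100101 popcount=3 -> skip
r=38=100110 popcount=3 -> skip
r=39=100111 popcount=4 -> KEEP
r=40=101000 popcount=2 -> skip
r=41=101001 popcount=3 -> skip
r=42=101010 popcount=3 -> skip
r=43=101011 popcount=4 -> KEEP
r=44=101100 popcount=3 -> skip
r=45=101101 popcount=4 -> KEEP
r=46=101110 popcount=4 -> KEEP
r=47=101111 popcount=5 -> skip
r=48=110000 popcount=2 -> skip
r=49=110001 popcount=3 -> skip
r=50=110010 popcount=3 -> skip
r=51=110011 popcount=4 -> KEEP
r=52=110100 popcount=3 -> skip
r=53=110101 popcount=4 -> KEEP
r=54=110110 popcount=4 -> KEEP
r=55=110111 popcount=5 -> skip
r=56=111000 popcount=3 -> skip
Kept rows: 23 27 29 30 39 43 45 46 51 53 54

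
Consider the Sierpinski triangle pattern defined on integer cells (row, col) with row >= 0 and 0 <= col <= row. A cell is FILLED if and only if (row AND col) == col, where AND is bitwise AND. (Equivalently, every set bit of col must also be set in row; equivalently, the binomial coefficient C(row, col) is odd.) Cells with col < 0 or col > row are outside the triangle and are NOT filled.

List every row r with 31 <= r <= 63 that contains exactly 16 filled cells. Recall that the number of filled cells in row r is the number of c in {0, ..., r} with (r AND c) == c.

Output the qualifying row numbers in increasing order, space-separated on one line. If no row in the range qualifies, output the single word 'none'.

Row r has 2^popcount(r) filled cells, so we need popcount(r) = log2(16) = 4.
Scan r = 31..63 and keep those with exactly 4 one-bits:
r=31=11111 popcount=5 -> skip
r=32=100000 popcount=1 -> skip
r=33=100001 popcount=2 -> skip
r=34=100010 popcount=2 -> skip
r=35=100011 popcount=3 -> skip
r=36=100100 popcount=2 -> skip
r=37=100101 popcount=3 -> skip
r=38=100110 popcount=3 -> skip
r=39=100111 popcount=4 -> KEEP
r=40=101000 popcount=2 -> skip
r=41=101001 popcount=3 -> skip
r=42=101010 popcount=3 -> skip
r=43=101011 popcount=4 -> KEEP
r=44=101100 popcount=3 -> skip
r=45=101101 popcount=4 -> KEEP
r=46=101110 popcount=4 -> KEEP
r=47=101111 popcount=5 -> skip
r=48=110000 popcount=2 -> skip
r=49=110001 popcount=3 -> skip
r=50=110010 popcount=3 -> skip
r=51=110011 popcount=4 -> KEEP
r=52=110100 popcount=3 -> skip
r=53=110101 popcount=4 -> KEEP
r=54=110110 popcount=4 -> KEEP
r=55=110111 popcount=5 -> skip
r=56=111000 popcount=3 -> skip
r=57=111001 popcount=4 -> KEEP
r=58=111010 popcount=4 -> KEEP
r=59=111011 popcount=5 -> skip
r=60=111100 popcount=4 -> KEEP
r=61=111101 popcount=5 -> skip
r=62=111110 popcount=5 -> skip
r=63=111111 popcount=6 -> skip
Kept rows: 39 43 45 46 51 53 54 57 58 60

Answer: 39 43 45 46 51 53 54 57 58 60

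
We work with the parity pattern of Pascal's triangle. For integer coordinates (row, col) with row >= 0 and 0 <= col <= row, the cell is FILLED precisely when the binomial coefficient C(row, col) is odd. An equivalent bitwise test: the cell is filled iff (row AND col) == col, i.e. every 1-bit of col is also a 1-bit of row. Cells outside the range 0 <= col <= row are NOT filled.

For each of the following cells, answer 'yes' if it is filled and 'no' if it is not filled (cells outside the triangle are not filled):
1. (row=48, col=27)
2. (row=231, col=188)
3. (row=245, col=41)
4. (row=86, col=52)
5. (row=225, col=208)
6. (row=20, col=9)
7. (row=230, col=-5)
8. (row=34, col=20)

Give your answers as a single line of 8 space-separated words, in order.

(48,27): row=0b110000, col=0b11011, row AND col = 0b10000 = 16; 16 != 27 -> empty
(231,188): row=0b11100111, col=0b10111100, row AND col = 0b10100100 = 164; 164 != 188 -> empty
(245,41): row=0b11110101, col=0b101001, row AND col = 0b100001 = 33; 33 != 41 -> empty
(86,52): row=0b1010110, col=0b110100, row AND col = 0b10100 = 20; 20 != 52 -> empty
(225,208): row=0b11100001, col=0b11010000, row AND col = 0b11000000 = 192; 192 != 208 -> empty
(20,9): row=0b10100, col=0b1001, row AND col = 0b0 = 0; 0 != 9 -> empty
(230,-5): col outside [0, 230] -> not filled
(34,20): row=0b100010, col=0b10100, row AND col = 0b0 = 0; 0 != 20 -> empty

Answer: no no no no no no no no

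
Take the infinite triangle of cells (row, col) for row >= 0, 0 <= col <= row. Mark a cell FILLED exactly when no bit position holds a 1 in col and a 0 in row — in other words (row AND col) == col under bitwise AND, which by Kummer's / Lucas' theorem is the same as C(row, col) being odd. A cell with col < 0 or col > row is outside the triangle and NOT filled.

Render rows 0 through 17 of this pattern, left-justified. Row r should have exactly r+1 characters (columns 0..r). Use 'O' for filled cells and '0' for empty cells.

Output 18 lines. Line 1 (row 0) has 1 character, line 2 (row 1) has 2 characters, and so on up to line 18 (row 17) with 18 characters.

r0=0: O
r1=1: OO
r2=10: O0O
r3=11: OOOO
r4=100: O000O
r5=101: OO00OO
r6=110: O0O0O0O
r7=111: OOOOOOOO
r8=1000: O0000000O
r9=1001: OO000000OO
r10=1010: O0O00000O0O
r11=1011: OOOO0000OOOO
r12=1100: O000O000O000O
r13=1101: OO00OO00OO00OO
r14=1110: O0O0O0O0O0O0O0O
r15=1111: OOOOOOOOOOOOOOOO
r16=10000: O000000000000000O
r17=10001: OO00000000000000OO

Answer: O
OO
O0O
OOOO
O000O
OO00OO
O0O0O0O
OOOOOOOO
O0000000O
OO000000OO
O0O00000O0O
OOOO0000OOOO
O000O000O000O
OO00OO00OO00OO
O0O0O0O0O0O0O0O
OOOOOOOOOOOOOOOO
O000000000000000O
OO00000000000000OO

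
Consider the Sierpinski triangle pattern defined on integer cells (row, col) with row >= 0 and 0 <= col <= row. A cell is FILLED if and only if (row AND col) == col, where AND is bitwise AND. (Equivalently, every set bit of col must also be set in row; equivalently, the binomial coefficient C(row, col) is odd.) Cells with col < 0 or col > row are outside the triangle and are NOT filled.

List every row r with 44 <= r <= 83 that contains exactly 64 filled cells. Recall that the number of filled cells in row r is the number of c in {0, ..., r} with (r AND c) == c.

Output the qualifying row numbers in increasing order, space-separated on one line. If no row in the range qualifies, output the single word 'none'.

Row r has 2^popcount(r) filled cells, so we need popcount(r) = log2(64) = 6.
Scan r = 44..83 and keep those with exactly 6 one-bits:
r=44=101100 popcount=3 -> skip
r=45=101101 popcount=4 -> skip
r=46=101110 popcount=4 -> skip
r=47=101111 popcount=5 -> skip
r=48=110000 popcount=2 -> skip
r=49=110001 popcount=3 -> skip
r=50=110010 popcount=3 -> skip
r=51=110011 popcount=4 -> skip
r=52=110100 popcount=3 -> skip
r=53=110101 popcount=4 -> skip
r=54=110110 popcount=4 -> skip
r=55=110111 popcount=5 -> skip
r=56=111000 popcount=3 -> skip
r=57=111001 popcount=4 -> skip
r=58=111010 popcount=4 -> skip
r=59=111011 popcount=5 -> skip
r=60=111100 popcount=4 -> skip
r=61=111101 popcount=5 -> skip
r=62=111110 popcount=5 -> skip
r=63=111111 popcount=6 -> KEEP
r=64=1000000 popcount=1 -> skip
r=65=1000001 popcount=2 -> skip
r=66=1000010 popcount=2 -> skip
r=67=1000011 popcount=3 -> skip
r=68=1000100 popcount=2 -> skip
r=69=1000101 popcount=3 -> skip
r=70=1000110 popcount=3 -> skip
r=71=1000111 popcount=4 -> skip
r=72=1001000 popcount=2 -> skip
r=73=1001001 popcount=3 -> skip
r=74=1001010 popcount=3 -> skip
r=75=1001011 popcount=4 -> skip
r=76=1001100 popcount=3 -> skip
r=77=1001101 popcount=4 -> skip
r=78=1001110 popcount=4 -> skip
r=79=1001111 popcount=5 -> skip
r=80=1010000 popcount=2 -> skip
r=81=1010001 popcount=3 -> skip
r=82=1010010 popcount=3 -> skip
r=83=1010011 popcount=4 -> skip
Kept rows: 63

Answer: 63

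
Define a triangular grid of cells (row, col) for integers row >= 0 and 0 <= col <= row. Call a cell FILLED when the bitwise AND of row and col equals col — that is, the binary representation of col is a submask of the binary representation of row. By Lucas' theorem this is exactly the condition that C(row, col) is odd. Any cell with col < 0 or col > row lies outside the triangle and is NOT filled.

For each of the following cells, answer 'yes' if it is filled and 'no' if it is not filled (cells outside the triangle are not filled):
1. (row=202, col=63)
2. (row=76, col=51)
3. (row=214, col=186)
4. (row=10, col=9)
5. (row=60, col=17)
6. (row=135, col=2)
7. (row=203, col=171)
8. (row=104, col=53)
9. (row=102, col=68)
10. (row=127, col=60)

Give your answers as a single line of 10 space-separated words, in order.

(202,63): row=0b11001010, col=0b111111, row AND col = 0b1010 = 10; 10 != 63 -> empty
(76,51): row=0b1001100, col=0b110011, row AND col = 0b0 = 0; 0 != 51 -> empty
(214,186): row=0b11010110, col=0b10111010, row AND col = 0b10010010 = 146; 146 != 186 -> empty
(10,9): row=0b1010, col=0b1001, row AND col = 0b1000 = 8; 8 != 9 -> empty
(60,17): row=0b111100, col=0b10001, row AND col = 0b10000 = 16; 16 != 17 -> empty
(135,2): row=0b10000111, col=0b10, row AND col = 0b10 = 2; 2 == 2 -> filled
(203,171): row=0b11001011, col=0b10101011, row AND col = 0b10001011 = 139; 139 != 171 -> empty
(104,53): row=0b1101000, col=0b110101, row AND col = 0b100000 = 32; 32 != 53 -> empty
(102,68): row=0b1100110, col=0b1000100, row AND col = 0b1000100 = 68; 68 == 68 -> filled
(127,60): row=0b1111111, col=0b111100, row AND col = 0b111100 = 60; 60 == 60 -> filled

Answer: no no no no no yes no no yes yes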